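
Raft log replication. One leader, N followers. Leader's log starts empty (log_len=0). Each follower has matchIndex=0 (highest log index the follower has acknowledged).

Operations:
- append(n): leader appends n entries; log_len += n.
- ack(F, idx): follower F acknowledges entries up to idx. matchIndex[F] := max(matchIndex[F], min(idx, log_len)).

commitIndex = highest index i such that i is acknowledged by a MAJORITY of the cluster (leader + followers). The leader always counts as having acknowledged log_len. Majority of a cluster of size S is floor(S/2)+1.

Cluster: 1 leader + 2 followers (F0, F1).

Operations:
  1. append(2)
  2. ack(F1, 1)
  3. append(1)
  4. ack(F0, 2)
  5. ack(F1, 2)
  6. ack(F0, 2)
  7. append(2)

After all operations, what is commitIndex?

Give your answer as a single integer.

Answer: 2

Derivation:
Op 1: append 2 -> log_len=2
Op 2: F1 acks idx 1 -> match: F0=0 F1=1; commitIndex=1
Op 3: append 1 -> log_len=3
Op 4: F0 acks idx 2 -> match: F0=2 F1=1; commitIndex=2
Op 5: F1 acks idx 2 -> match: F0=2 F1=2; commitIndex=2
Op 6: F0 acks idx 2 -> match: F0=2 F1=2; commitIndex=2
Op 7: append 2 -> log_len=5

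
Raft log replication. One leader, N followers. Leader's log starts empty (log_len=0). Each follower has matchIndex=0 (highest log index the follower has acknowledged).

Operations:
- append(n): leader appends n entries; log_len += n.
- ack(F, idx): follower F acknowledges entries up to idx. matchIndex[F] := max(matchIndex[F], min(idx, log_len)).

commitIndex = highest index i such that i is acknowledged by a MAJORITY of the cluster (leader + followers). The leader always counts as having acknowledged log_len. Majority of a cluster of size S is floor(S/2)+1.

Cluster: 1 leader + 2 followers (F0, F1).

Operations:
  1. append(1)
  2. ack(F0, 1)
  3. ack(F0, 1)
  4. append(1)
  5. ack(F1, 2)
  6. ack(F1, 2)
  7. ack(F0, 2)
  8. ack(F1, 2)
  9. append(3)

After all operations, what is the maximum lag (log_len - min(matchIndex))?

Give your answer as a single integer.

Op 1: append 1 -> log_len=1
Op 2: F0 acks idx 1 -> match: F0=1 F1=0; commitIndex=1
Op 3: F0 acks idx 1 -> match: F0=1 F1=0; commitIndex=1
Op 4: append 1 -> log_len=2
Op 5: F1 acks idx 2 -> match: F0=1 F1=2; commitIndex=2
Op 6: F1 acks idx 2 -> match: F0=1 F1=2; commitIndex=2
Op 7: F0 acks idx 2 -> match: F0=2 F1=2; commitIndex=2
Op 8: F1 acks idx 2 -> match: F0=2 F1=2; commitIndex=2
Op 9: append 3 -> log_len=5

Answer: 3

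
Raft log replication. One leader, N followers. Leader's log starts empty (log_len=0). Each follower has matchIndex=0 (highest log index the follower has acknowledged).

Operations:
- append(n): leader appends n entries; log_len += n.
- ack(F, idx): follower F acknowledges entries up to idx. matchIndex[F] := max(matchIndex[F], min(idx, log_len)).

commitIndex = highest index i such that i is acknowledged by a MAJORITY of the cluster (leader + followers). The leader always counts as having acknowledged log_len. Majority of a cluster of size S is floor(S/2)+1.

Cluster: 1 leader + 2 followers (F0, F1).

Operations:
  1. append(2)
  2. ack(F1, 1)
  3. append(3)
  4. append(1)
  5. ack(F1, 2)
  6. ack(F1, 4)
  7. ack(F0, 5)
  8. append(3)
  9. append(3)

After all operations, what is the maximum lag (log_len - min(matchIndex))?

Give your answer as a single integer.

Op 1: append 2 -> log_len=2
Op 2: F1 acks idx 1 -> match: F0=0 F1=1; commitIndex=1
Op 3: append 3 -> log_len=5
Op 4: append 1 -> log_len=6
Op 5: F1 acks idx 2 -> match: F0=0 F1=2; commitIndex=2
Op 6: F1 acks idx 4 -> match: F0=0 F1=4; commitIndex=4
Op 7: F0 acks idx 5 -> match: F0=5 F1=4; commitIndex=5
Op 8: append 3 -> log_len=9
Op 9: append 3 -> log_len=12

Answer: 8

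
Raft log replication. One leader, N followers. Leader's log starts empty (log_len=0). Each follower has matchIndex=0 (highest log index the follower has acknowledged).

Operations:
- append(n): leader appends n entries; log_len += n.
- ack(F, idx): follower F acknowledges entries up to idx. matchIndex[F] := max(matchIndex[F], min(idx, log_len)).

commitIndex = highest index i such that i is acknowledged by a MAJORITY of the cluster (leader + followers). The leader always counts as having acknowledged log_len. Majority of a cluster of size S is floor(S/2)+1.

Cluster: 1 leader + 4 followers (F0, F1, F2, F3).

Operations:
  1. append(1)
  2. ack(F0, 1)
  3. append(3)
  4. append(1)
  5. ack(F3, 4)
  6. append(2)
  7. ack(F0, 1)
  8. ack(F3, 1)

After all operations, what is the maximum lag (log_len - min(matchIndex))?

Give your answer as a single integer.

Answer: 7

Derivation:
Op 1: append 1 -> log_len=1
Op 2: F0 acks idx 1 -> match: F0=1 F1=0 F2=0 F3=0; commitIndex=0
Op 3: append 3 -> log_len=4
Op 4: append 1 -> log_len=5
Op 5: F3 acks idx 4 -> match: F0=1 F1=0 F2=0 F3=4; commitIndex=1
Op 6: append 2 -> log_len=7
Op 7: F0 acks idx 1 -> match: F0=1 F1=0 F2=0 F3=4; commitIndex=1
Op 8: F3 acks idx 1 -> match: F0=1 F1=0 F2=0 F3=4; commitIndex=1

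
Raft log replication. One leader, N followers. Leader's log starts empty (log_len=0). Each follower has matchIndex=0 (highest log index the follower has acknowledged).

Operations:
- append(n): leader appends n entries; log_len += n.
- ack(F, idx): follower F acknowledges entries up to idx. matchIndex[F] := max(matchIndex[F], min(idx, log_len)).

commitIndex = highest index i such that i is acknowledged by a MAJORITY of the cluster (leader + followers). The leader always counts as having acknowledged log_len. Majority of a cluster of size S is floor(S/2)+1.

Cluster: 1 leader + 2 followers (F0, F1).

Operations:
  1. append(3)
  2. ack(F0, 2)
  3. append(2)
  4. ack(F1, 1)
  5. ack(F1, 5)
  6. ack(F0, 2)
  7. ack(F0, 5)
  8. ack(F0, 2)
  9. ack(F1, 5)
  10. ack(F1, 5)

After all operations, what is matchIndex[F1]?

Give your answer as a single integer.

Op 1: append 3 -> log_len=3
Op 2: F0 acks idx 2 -> match: F0=2 F1=0; commitIndex=2
Op 3: append 2 -> log_len=5
Op 4: F1 acks idx 1 -> match: F0=2 F1=1; commitIndex=2
Op 5: F1 acks idx 5 -> match: F0=2 F1=5; commitIndex=5
Op 6: F0 acks idx 2 -> match: F0=2 F1=5; commitIndex=5
Op 7: F0 acks idx 5 -> match: F0=5 F1=5; commitIndex=5
Op 8: F0 acks idx 2 -> match: F0=5 F1=5; commitIndex=5
Op 9: F1 acks idx 5 -> match: F0=5 F1=5; commitIndex=5
Op 10: F1 acks idx 5 -> match: F0=5 F1=5; commitIndex=5

Answer: 5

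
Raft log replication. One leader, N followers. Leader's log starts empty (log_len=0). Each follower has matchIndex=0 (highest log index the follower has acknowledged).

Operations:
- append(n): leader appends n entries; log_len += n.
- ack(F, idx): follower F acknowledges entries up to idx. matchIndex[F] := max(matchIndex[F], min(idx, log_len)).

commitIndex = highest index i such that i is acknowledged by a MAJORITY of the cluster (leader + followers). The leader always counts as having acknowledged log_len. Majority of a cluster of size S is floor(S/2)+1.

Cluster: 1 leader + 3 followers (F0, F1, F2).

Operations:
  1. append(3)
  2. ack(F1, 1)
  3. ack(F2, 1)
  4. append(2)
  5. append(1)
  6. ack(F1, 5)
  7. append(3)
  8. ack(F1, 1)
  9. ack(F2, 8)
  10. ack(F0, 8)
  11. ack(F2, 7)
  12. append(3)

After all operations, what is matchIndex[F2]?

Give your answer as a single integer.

Op 1: append 3 -> log_len=3
Op 2: F1 acks idx 1 -> match: F0=0 F1=1 F2=0; commitIndex=0
Op 3: F2 acks idx 1 -> match: F0=0 F1=1 F2=1; commitIndex=1
Op 4: append 2 -> log_len=5
Op 5: append 1 -> log_len=6
Op 6: F1 acks idx 5 -> match: F0=0 F1=5 F2=1; commitIndex=1
Op 7: append 3 -> log_len=9
Op 8: F1 acks idx 1 -> match: F0=0 F1=5 F2=1; commitIndex=1
Op 9: F2 acks idx 8 -> match: F0=0 F1=5 F2=8; commitIndex=5
Op 10: F0 acks idx 8 -> match: F0=8 F1=5 F2=8; commitIndex=8
Op 11: F2 acks idx 7 -> match: F0=8 F1=5 F2=8; commitIndex=8
Op 12: append 3 -> log_len=12

Answer: 8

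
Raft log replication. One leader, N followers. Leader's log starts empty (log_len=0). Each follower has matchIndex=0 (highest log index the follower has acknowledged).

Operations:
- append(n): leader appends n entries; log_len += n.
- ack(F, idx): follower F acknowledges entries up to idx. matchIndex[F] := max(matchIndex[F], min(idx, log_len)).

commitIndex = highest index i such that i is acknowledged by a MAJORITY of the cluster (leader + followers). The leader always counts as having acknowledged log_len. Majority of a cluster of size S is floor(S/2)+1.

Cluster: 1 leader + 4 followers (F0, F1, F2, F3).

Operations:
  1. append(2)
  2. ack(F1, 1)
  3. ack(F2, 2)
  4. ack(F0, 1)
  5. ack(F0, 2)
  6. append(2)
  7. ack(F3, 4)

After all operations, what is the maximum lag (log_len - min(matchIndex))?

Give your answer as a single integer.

Op 1: append 2 -> log_len=2
Op 2: F1 acks idx 1 -> match: F0=0 F1=1 F2=0 F3=0; commitIndex=0
Op 3: F2 acks idx 2 -> match: F0=0 F1=1 F2=2 F3=0; commitIndex=1
Op 4: F0 acks idx 1 -> match: F0=1 F1=1 F2=2 F3=0; commitIndex=1
Op 5: F0 acks idx 2 -> match: F0=2 F1=1 F2=2 F3=0; commitIndex=2
Op 6: append 2 -> log_len=4
Op 7: F3 acks idx 4 -> match: F0=2 F1=1 F2=2 F3=4; commitIndex=2

Answer: 3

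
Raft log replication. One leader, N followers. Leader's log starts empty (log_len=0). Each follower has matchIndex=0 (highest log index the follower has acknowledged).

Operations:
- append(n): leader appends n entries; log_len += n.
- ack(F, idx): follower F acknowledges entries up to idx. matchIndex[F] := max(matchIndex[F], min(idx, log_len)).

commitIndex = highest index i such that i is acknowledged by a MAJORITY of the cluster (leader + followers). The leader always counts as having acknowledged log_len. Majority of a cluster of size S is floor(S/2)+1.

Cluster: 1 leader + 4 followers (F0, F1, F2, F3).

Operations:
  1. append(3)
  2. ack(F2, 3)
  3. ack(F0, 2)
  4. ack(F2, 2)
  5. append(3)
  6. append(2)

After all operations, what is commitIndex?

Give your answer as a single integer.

Answer: 2

Derivation:
Op 1: append 3 -> log_len=3
Op 2: F2 acks idx 3 -> match: F0=0 F1=0 F2=3 F3=0; commitIndex=0
Op 3: F0 acks idx 2 -> match: F0=2 F1=0 F2=3 F3=0; commitIndex=2
Op 4: F2 acks idx 2 -> match: F0=2 F1=0 F2=3 F3=0; commitIndex=2
Op 5: append 3 -> log_len=6
Op 6: append 2 -> log_len=8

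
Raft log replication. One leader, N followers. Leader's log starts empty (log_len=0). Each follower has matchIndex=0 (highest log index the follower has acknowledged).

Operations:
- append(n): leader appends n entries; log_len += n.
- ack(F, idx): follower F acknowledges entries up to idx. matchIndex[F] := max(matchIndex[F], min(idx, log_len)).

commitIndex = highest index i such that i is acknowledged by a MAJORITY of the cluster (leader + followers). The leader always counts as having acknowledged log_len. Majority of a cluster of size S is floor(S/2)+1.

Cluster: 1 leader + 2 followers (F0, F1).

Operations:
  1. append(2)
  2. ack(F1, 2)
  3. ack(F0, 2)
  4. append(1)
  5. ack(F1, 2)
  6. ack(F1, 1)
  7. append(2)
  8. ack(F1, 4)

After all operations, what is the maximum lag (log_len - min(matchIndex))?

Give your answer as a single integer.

Op 1: append 2 -> log_len=2
Op 2: F1 acks idx 2 -> match: F0=0 F1=2; commitIndex=2
Op 3: F0 acks idx 2 -> match: F0=2 F1=2; commitIndex=2
Op 4: append 1 -> log_len=3
Op 5: F1 acks idx 2 -> match: F0=2 F1=2; commitIndex=2
Op 6: F1 acks idx 1 -> match: F0=2 F1=2; commitIndex=2
Op 7: append 2 -> log_len=5
Op 8: F1 acks idx 4 -> match: F0=2 F1=4; commitIndex=4

Answer: 3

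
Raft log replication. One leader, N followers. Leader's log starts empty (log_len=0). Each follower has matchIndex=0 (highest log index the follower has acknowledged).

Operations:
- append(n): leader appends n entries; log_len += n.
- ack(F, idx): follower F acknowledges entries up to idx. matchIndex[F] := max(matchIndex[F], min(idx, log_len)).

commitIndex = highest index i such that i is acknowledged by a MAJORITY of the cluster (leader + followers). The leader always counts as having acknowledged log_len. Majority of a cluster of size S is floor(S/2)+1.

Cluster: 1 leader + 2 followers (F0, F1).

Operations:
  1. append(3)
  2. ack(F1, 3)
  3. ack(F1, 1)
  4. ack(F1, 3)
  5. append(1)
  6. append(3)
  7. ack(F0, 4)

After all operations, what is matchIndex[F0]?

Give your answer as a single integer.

Answer: 4

Derivation:
Op 1: append 3 -> log_len=3
Op 2: F1 acks idx 3 -> match: F0=0 F1=3; commitIndex=3
Op 3: F1 acks idx 1 -> match: F0=0 F1=3; commitIndex=3
Op 4: F1 acks idx 3 -> match: F0=0 F1=3; commitIndex=3
Op 5: append 1 -> log_len=4
Op 6: append 3 -> log_len=7
Op 7: F0 acks idx 4 -> match: F0=4 F1=3; commitIndex=4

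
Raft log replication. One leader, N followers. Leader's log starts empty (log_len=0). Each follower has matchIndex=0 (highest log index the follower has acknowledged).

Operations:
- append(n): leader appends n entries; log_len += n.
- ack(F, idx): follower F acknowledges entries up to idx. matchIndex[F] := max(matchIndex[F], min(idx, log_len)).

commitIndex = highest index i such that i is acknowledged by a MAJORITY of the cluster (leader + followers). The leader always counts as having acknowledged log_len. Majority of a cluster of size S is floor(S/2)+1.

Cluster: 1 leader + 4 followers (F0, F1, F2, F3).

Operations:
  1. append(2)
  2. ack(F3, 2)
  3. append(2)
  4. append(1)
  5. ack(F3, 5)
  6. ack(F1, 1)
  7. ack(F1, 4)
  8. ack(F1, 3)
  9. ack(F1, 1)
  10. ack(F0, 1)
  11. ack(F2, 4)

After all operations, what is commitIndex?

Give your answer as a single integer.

Answer: 4

Derivation:
Op 1: append 2 -> log_len=2
Op 2: F3 acks idx 2 -> match: F0=0 F1=0 F2=0 F3=2; commitIndex=0
Op 3: append 2 -> log_len=4
Op 4: append 1 -> log_len=5
Op 5: F3 acks idx 5 -> match: F0=0 F1=0 F2=0 F3=5; commitIndex=0
Op 6: F1 acks idx 1 -> match: F0=0 F1=1 F2=0 F3=5; commitIndex=1
Op 7: F1 acks idx 4 -> match: F0=0 F1=4 F2=0 F3=5; commitIndex=4
Op 8: F1 acks idx 3 -> match: F0=0 F1=4 F2=0 F3=5; commitIndex=4
Op 9: F1 acks idx 1 -> match: F0=0 F1=4 F2=0 F3=5; commitIndex=4
Op 10: F0 acks idx 1 -> match: F0=1 F1=4 F2=0 F3=5; commitIndex=4
Op 11: F2 acks idx 4 -> match: F0=1 F1=4 F2=4 F3=5; commitIndex=4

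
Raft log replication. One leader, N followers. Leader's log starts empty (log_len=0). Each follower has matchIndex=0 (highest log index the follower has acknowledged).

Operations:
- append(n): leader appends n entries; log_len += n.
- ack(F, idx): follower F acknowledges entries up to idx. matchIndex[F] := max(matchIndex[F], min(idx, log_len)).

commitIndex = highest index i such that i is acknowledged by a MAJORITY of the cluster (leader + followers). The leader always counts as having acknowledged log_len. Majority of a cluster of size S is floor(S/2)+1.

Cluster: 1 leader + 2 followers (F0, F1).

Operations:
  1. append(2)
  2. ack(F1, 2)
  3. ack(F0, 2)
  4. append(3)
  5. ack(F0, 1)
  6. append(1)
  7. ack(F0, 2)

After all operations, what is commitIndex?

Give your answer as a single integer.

Answer: 2

Derivation:
Op 1: append 2 -> log_len=2
Op 2: F1 acks idx 2 -> match: F0=0 F1=2; commitIndex=2
Op 3: F0 acks idx 2 -> match: F0=2 F1=2; commitIndex=2
Op 4: append 3 -> log_len=5
Op 5: F0 acks idx 1 -> match: F0=2 F1=2; commitIndex=2
Op 6: append 1 -> log_len=6
Op 7: F0 acks idx 2 -> match: F0=2 F1=2; commitIndex=2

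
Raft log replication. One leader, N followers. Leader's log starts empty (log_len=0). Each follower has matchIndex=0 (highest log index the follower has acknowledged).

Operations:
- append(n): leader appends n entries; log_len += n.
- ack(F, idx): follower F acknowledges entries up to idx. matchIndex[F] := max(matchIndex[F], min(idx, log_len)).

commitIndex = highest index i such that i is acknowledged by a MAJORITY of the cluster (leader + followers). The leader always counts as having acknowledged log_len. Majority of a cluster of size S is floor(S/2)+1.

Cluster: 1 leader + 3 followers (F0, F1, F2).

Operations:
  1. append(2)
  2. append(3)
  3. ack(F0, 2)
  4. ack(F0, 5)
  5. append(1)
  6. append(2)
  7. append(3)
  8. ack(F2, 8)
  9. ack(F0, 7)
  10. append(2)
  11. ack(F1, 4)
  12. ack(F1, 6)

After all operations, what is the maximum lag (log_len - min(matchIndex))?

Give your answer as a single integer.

Answer: 7

Derivation:
Op 1: append 2 -> log_len=2
Op 2: append 3 -> log_len=5
Op 3: F0 acks idx 2 -> match: F0=2 F1=0 F2=0; commitIndex=0
Op 4: F0 acks idx 5 -> match: F0=5 F1=0 F2=0; commitIndex=0
Op 5: append 1 -> log_len=6
Op 6: append 2 -> log_len=8
Op 7: append 3 -> log_len=11
Op 8: F2 acks idx 8 -> match: F0=5 F1=0 F2=8; commitIndex=5
Op 9: F0 acks idx 7 -> match: F0=7 F1=0 F2=8; commitIndex=7
Op 10: append 2 -> log_len=13
Op 11: F1 acks idx 4 -> match: F0=7 F1=4 F2=8; commitIndex=7
Op 12: F1 acks idx 6 -> match: F0=7 F1=6 F2=8; commitIndex=7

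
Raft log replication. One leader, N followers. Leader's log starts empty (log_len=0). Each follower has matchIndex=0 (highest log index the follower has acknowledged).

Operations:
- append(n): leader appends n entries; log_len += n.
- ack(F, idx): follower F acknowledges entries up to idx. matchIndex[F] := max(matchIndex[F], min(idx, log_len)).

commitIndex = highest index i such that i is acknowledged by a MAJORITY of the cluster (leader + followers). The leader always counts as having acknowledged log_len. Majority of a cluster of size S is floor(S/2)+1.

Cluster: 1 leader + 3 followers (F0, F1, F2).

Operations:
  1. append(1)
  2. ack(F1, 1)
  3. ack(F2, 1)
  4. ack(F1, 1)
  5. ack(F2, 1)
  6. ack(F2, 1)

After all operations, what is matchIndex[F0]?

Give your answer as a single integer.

Op 1: append 1 -> log_len=1
Op 2: F1 acks idx 1 -> match: F0=0 F1=1 F2=0; commitIndex=0
Op 3: F2 acks idx 1 -> match: F0=0 F1=1 F2=1; commitIndex=1
Op 4: F1 acks idx 1 -> match: F0=0 F1=1 F2=1; commitIndex=1
Op 5: F2 acks idx 1 -> match: F0=0 F1=1 F2=1; commitIndex=1
Op 6: F2 acks idx 1 -> match: F0=0 F1=1 F2=1; commitIndex=1

Answer: 0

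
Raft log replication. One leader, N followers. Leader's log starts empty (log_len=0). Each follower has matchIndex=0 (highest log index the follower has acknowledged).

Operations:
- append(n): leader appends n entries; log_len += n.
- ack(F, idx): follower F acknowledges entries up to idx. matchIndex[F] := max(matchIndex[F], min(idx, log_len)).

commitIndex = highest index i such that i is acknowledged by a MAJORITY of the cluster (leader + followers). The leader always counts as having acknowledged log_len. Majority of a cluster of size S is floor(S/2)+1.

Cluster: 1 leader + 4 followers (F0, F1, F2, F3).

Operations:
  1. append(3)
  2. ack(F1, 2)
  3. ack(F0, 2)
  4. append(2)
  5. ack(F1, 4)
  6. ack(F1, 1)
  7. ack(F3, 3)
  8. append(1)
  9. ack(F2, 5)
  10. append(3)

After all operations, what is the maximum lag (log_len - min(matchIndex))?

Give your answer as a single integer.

Answer: 7

Derivation:
Op 1: append 3 -> log_len=3
Op 2: F1 acks idx 2 -> match: F0=0 F1=2 F2=0 F3=0; commitIndex=0
Op 3: F0 acks idx 2 -> match: F0=2 F1=2 F2=0 F3=0; commitIndex=2
Op 4: append 2 -> log_len=5
Op 5: F1 acks idx 4 -> match: F0=2 F1=4 F2=0 F3=0; commitIndex=2
Op 6: F1 acks idx 1 -> match: F0=2 F1=4 F2=0 F3=0; commitIndex=2
Op 7: F3 acks idx 3 -> match: F0=2 F1=4 F2=0 F3=3; commitIndex=3
Op 8: append 1 -> log_len=6
Op 9: F2 acks idx 5 -> match: F0=2 F1=4 F2=5 F3=3; commitIndex=4
Op 10: append 3 -> log_len=9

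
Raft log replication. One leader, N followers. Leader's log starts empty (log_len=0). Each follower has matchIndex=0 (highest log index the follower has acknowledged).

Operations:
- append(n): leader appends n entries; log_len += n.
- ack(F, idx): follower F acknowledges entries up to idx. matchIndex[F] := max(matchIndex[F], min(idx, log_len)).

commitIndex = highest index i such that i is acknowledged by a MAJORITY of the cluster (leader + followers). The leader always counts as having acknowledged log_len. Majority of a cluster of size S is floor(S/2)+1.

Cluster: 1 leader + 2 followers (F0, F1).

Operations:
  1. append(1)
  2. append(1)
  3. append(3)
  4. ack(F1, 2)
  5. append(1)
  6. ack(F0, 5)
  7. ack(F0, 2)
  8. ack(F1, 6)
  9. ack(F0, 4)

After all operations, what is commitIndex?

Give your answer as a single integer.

Answer: 6

Derivation:
Op 1: append 1 -> log_len=1
Op 2: append 1 -> log_len=2
Op 3: append 3 -> log_len=5
Op 4: F1 acks idx 2 -> match: F0=0 F1=2; commitIndex=2
Op 5: append 1 -> log_len=6
Op 6: F0 acks idx 5 -> match: F0=5 F1=2; commitIndex=5
Op 7: F0 acks idx 2 -> match: F0=5 F1=2; commitIndex=5
Op 8: F1 acks idx 6 -> match: F0=5 F1=6; commitIndex=6
Op 9: F0 acks idx 4 -> match: F0=5 F1=6; commitIndex=6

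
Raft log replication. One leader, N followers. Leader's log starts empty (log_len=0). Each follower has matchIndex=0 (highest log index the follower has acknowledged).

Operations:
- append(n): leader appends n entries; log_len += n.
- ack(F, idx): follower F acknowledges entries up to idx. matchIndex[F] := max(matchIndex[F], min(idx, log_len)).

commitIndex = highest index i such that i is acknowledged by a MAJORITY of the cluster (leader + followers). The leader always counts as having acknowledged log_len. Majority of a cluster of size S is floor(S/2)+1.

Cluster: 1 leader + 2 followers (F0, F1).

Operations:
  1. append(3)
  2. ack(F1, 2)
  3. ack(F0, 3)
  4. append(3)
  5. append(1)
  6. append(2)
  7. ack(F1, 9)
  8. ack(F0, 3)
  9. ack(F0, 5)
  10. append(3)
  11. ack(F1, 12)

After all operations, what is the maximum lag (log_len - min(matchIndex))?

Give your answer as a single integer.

Answer: 7

Derivation:
Op 1: append 3 -> log_len=3
Op 2: F1 acks idx 2 -> match: F0=0 F1=2; commitIndex=2
Op 3: F0 acks idx 3 -> match: F0=3 F1=2; commitIndex=3
Op 4: append 3 -> log_len=6
Op 5: append 1 -> log_len=7
Op 6: append 2 -> log_len=9
Op 7: F1 acks idx 9 -> match: F0=3 F1=9; commitIndex=9
Op 8: F0 acks idx 3 -> match: F0=3 F1=9; commitIndex=9
Op 9: F0 acks idx 5 -> match: F0=5 F1=9; commitIndex=9
Op 10: append 3 -> log_len=12
Op 11: F1 acks idx 12 -> match: F0=5 F1=12; commitIndex=12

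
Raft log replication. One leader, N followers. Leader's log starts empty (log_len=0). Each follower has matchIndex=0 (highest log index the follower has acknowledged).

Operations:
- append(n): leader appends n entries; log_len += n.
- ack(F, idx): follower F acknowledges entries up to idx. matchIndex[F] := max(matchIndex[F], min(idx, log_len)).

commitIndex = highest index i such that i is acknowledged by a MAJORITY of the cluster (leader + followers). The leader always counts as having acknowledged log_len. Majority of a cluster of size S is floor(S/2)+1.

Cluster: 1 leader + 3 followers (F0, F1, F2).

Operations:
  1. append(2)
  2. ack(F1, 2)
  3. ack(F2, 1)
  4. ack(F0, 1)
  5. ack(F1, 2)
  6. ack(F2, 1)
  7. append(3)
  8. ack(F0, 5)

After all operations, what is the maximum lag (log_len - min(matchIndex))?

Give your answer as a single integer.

Op 1: append 2 -> log_len=2
Op 2: F1 acks idx 2 -> match: F0=0 F1=2 F2=0; commitIndex=0
Op 3: F2 acks idx 1 -> match: F0=0 F1=2 F2=1; commitIndex=1
Op 4: F0 acks idx 1 -> match: F0=1 F1=2 F2=1; commitIndex=1
Op 5: F1 acks idx 2 -> match: F0=1 F1=2 F2=1; commitIndex=1
Op 6: F2 acks idx 1 -> match: F0=1 F1=2 F2=1; commitIndex=1
Op 7: append 3 -> log_len=5
Op 8: F0 acks idx 5 -> match: F0=5 F1=2 F2=1; commitIndex=2

Answer: 4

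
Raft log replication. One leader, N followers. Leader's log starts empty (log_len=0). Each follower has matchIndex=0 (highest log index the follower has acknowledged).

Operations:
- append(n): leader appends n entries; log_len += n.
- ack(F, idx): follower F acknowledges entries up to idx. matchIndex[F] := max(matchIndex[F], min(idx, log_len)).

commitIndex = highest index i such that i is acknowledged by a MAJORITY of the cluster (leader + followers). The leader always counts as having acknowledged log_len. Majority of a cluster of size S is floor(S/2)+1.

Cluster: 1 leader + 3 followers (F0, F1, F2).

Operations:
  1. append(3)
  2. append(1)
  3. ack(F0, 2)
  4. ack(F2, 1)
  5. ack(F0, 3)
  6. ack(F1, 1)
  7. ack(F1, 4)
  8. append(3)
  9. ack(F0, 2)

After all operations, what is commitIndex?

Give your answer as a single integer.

Answer: 3

Derivation:
Op 1: append 3 -> log_len=3
Op 2: append 1 -> log_len=4
Op 3: F0 acks idx 2 -> match: F0=2 F1=0 F2=0; commitIndex=0
Op 4: F2 acks idx 1 -> match: F0=2 F1=0 F2=1; commitIndex=1
Op 5: F0 acks idx 3 -> match: F0=3 F1=0 F2=1; commitIndex=1
Op 6: F1 acks idx 1 -> match: F0=3 F1=1 F2=1; commitIndex=1
Op 7: F1 acks idx 4 -> match: F0=3 F1=4 F2=1; commitIndex=3
Op 8: append 3 -> log_len=7
Op 9: F0 acks idx 2 -> match: F0=3 F1=4 F2=1; commitIndex=3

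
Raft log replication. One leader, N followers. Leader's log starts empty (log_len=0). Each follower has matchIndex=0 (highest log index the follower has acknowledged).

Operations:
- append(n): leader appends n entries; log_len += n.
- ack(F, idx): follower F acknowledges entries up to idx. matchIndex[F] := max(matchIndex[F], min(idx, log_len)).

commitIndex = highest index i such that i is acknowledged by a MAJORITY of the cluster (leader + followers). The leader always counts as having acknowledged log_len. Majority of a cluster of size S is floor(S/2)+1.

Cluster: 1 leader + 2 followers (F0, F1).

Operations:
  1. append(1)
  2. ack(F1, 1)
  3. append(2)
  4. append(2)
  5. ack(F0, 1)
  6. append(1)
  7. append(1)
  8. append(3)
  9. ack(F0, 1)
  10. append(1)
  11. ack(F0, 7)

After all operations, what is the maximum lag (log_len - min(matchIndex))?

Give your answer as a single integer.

Op 1: append 1 -> log_len=1
Op 2: F1 acks idx 1 -> match: F0=0 F1=1; commitIndex=1
Op 3: append 2 -> log_len=3
Op 4: append 2 -> log_len=5
Op 5: F0 acks idx 1 -> match: F0=1 F1=1; commitIndex=1
Op 6: append 1 -> log_len=6
Op 7: append 1 -> log_len=7
Op 8: append 3 -> log_len=10
Op 9: F0 acks idx 1 -> match: F0=1 F1=1; commitIndex=1
Op 10: append 1 -> log_len=11
Op 11: F0 acks idx 7 -> match: F0=7 F1=1; commitIndex=7

Answer: 10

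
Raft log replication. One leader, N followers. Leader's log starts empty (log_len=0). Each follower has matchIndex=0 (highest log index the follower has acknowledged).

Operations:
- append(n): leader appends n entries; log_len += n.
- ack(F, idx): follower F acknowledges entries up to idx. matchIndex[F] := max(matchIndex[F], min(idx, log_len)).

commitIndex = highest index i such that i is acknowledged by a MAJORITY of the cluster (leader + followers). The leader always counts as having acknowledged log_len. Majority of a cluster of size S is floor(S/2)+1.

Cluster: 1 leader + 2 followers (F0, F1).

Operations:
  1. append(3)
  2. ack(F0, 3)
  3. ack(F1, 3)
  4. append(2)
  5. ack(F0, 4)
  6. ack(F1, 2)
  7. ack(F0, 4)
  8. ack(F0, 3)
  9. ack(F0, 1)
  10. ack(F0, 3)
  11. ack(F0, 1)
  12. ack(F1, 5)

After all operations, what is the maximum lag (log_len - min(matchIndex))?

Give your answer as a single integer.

Op 1: append 3 -> log_len=3
Op 2: F0 acks idx 3 -> match: F0=3 F1=0; commitIndex=3
Op 3: F1 acks idx 3 -> match: F0=3 F1=3; commitIndex=3
Op 4: append 2 -> log_len=5
Op 5: F0 acks idx 4 -> match: F0=4 F1=3; commitIndex=4
Op 6: F1 acks idx 2 -> match: F0=4 F1=3; commitIndex=4
Op 7: F0 acks idx 4 -> match: F0=4 F1=3; commitIndex=4
Op 8: F0 acks idx 3 -> match: F0=4 F1=3; commitIndex=4
Op 9: F0 acks idx 1 -> match: F0=4 F1=3; commitIndex=4
Op 10: F0 acks idx 3 -> match: F0=4 F1=3; commitIndex=4
Op 11: F0 acks idx 1 -> match: F0=4 F1=3; commitIndex=4
Op 12: F1 acks idx 5 -> match: F0=4 F1=5; commitIndex=5

Answer: 1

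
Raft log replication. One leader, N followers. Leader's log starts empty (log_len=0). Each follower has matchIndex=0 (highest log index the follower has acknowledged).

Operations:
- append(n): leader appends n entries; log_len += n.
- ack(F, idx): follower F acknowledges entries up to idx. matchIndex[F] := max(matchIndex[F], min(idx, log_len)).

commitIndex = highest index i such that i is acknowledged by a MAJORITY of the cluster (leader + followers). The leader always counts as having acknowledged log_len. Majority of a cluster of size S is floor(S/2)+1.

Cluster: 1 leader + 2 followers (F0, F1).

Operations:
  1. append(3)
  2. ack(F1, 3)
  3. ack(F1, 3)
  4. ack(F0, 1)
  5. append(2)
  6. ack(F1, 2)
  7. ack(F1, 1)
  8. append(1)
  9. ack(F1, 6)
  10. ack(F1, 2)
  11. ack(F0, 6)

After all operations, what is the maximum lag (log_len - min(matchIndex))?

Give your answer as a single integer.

Op 1: append 3 -> log_len=3
Op 2: F1 acks idx 3 -> match: F0=0 F1=3; commitIndex=3
Op 3: F1 acks idx 3 -> match: F0=0 F1=3; commitIndex=3
Op 4: F0 acks idx 1 -> match: F0=1 F1=3; commitIndex=3
Op 5: append 2 -> log_len=5
Op 6: F1 acks idx 2 -> match: F0=1 F1=3; commitIndex=3
Op 7: F1 acks idx 1 -> match: F0=1 F1=3; commitIndex=3
Op 8: append 1 -> log_len=6
Op 9: F1 acks idx 6 -> match: F0=1 F1=6; commitIndex=6
Op 10: F1 acks idx 2 -> match: F0=1 F1=6; commitIndex=6
Op 11: F0 acks idx 6 -> match: F0=6 F1=6; commitIndex=6

Answer: 0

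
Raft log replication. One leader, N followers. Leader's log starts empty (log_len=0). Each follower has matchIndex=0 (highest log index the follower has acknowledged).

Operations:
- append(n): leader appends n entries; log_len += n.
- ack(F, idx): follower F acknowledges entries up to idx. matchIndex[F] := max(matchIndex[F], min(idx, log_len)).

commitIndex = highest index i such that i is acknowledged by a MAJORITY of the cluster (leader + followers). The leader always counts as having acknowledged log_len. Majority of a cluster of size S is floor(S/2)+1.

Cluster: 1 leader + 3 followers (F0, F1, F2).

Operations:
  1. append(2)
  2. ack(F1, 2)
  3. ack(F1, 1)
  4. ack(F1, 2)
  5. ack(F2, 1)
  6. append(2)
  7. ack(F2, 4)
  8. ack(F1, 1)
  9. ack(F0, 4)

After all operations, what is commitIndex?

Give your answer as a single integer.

Op 1: append 2 -> log_len=2
Op 2: F1 acks idx 2 -> match: F0=0 F1=2 F2=0; commitIndex=0
Op 3: F1 acks idx 1 -> match: F0=0 F1=2 F2=0; commitIndex=0
Op 4: F1 acks idx 2 -> match: F0=0 F1=2 F2=0; commitIndex=0
Op 5: F2 acks idx 1 -> match: F0=0 F1=2 F2=1; commitIndex=1
Op 6: append 2 -> log_len=4
Op 7: F2 acks idx 4 -> match: F0=0 F1=2 F2=4; commitIndex=2
Op 8: F1 acks idx 1 -> match: F0=0 F1=2 F2=4; commitIndex=2
Op 9: F0 acks idx 4 -> match: F0=4 F1=2 F2=4; commitIndex=4

Answer: 4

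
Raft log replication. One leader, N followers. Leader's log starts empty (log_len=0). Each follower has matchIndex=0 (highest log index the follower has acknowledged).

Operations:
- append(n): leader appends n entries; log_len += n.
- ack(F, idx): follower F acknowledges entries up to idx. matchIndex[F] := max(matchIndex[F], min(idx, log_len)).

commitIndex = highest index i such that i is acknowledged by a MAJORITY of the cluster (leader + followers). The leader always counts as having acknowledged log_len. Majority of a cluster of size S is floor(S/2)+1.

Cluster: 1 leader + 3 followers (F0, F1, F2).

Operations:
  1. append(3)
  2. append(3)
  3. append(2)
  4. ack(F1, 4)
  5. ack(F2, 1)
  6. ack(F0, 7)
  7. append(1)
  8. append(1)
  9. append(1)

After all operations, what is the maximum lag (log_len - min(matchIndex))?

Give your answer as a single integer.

Answer: 10

Derivation:
Op 1: append 3 -> log_len=3
Op 2: append 3 -> log_len=6
Op 3: append 2 -> log_len=8
Op 4: F1 acks idx 4 -> match: F0=0 F1=4 F2=0; commitIndex=0
Op 5: F2 acks idx 1 -> match: F0=0 F1=4 F2=1; commitIndex=1
Op 6: F0 acks idx 7 -> match: F0=7 F1=4 F2=1; commitIndex=4
Op 7: append 1 -> log_len=9
Op 8: append 1 -> log_len=10
Op 9: append 1 -> log_len=11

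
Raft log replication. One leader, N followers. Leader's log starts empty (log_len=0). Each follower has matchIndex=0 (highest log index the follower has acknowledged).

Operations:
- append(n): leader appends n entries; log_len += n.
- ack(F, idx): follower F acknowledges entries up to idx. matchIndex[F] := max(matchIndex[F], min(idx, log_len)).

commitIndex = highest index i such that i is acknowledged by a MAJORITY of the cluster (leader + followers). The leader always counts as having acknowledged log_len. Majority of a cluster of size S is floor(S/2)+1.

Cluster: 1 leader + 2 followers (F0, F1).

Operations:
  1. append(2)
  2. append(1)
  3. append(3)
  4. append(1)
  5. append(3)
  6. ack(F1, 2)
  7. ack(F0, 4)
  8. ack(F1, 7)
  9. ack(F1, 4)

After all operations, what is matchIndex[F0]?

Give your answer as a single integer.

Op 1: append 2 -> log_len=2
Op 2: append 1 -> log_len=3
Op 3: append 3 -> log_len=6
Op 4: append 1 -> log_len=7
Op 5: append 3 -> log_len=10
Op 6: F1 acks idx 2 -> match: F0=0 F1=2; commitIndex=2
Op 7: F0 acks idx 4 -> match: F0=4 F1=2; commitIndex=4
Op 8: F1 acks idx 7 -> match: F0=4 F1=7; commitIndex=7
Op 9: F1 acks idx 4 -> match: F0=4 F1=7; commitIndex=7

Answer: 4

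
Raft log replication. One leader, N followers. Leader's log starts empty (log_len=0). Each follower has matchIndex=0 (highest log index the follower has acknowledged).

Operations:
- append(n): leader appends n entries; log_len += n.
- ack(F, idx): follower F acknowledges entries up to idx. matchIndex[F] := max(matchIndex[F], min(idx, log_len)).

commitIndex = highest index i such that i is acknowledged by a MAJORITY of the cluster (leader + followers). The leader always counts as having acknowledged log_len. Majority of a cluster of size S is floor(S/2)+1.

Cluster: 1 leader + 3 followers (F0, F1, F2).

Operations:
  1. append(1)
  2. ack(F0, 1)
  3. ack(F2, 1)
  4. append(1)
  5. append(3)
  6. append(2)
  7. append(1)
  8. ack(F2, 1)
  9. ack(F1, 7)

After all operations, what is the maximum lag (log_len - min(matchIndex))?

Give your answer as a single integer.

Answer: 7

Derivation:
Op 1: append 1 -> log_len=1
Op 2: F0 acks idx 1 -> match: F0=1 F1=0 F2=0; commitIndex=0
Op 3: F2 acks idx 1 -> match: F0=1 F1=0 F2=1; commitIndex=1
Op 4: append 1 -> log_len=2
Op 5: append 3 -> log_len=5
Op 6: append 2 -> log_len=7
Op 7: append 1 -> log_len=8
Op 8: F2 acks idx 1 -> match: F0=1 F1=0 F2=1; commitIndex=1
Op 9: F1 acks idx 7 -> match: F0=1 F1=7 F2=1; commitIndex=1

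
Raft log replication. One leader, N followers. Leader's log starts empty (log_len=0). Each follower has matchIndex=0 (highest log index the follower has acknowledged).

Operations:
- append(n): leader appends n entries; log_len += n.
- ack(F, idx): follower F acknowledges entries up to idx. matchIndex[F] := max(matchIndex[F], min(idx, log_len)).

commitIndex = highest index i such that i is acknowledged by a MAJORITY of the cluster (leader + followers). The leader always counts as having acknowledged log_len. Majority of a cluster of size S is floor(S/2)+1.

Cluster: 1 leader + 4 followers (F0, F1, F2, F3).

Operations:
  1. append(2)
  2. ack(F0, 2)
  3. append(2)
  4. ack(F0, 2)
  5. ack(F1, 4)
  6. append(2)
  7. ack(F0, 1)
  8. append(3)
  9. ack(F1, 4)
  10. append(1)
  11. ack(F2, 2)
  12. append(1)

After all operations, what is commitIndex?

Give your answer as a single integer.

Op 1: append 2 -> log_len=2
Op 2: F0 acks idx 2 -> match: F0=2 F1=0 F2=0 F3=0; commitIndex=0
Op 3: append 2 -> log_len=4
Op 4: F0 acks idx 2 -> match: F0=2 F1=0 F2=0 F3=0; commitIndex=0
Op 5: F1 acks idx 4 -> match: F0=2 F1=4 F2=0 F3=0; commitIndex=2
Op 6: append 2 -> log_len=6
Op 7: F0 acks idx 1 -> match: F0=2 F1=4 F2=0 F3=0; commitIndex=2
Op 8: append 3 -> log_len=9
Op 9: F1 acks idx 4 -> match: F0=2 F1=4 F2=0 F3=0; commitIndex=2
Op 10: append 1 -> log_len=10
Op 11: F2 acks idx 2 -> match: F0=2 F1=4 F2=2 F3=0; commitIndex=2
Op 12: append 1 -> log_len=11

Answer: 2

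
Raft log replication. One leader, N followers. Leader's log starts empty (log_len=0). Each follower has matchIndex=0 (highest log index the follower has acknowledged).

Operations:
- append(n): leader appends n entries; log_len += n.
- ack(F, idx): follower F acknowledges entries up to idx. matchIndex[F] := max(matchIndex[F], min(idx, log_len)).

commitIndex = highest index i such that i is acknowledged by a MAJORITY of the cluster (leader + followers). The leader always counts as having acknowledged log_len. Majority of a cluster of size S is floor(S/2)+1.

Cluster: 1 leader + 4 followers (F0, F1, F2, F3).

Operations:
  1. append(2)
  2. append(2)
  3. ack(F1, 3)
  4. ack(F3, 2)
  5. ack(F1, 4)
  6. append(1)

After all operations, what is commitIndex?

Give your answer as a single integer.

Op 1: append 2 -> log_len=2
Op 2: append 2 -> log_len=4
Op 3: F1 acks idx 3 -> match: F0=0 F1=3 F2=0 F3=0; commitIndex=0
Op 4: F3 acks idx 2 -> match: F0=0 F1=3 F2=0 F3=2; commitIndex=2
Op 5: F1 acks idx 4 -> match: F0=0 F1=4 F2=0 F3=2; commitIndex=2
Op 6: append 1 -> log_len=5

Answer: 2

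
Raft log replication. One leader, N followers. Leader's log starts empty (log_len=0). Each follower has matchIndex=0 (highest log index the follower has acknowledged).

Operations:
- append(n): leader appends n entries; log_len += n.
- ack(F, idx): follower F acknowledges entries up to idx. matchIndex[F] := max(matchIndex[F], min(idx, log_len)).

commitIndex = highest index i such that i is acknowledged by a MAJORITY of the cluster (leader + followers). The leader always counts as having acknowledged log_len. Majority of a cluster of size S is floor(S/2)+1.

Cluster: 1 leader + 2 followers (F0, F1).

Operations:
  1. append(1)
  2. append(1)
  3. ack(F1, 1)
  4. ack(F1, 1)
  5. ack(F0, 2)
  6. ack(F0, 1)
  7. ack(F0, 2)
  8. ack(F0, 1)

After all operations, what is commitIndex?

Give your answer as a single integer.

Answer: 2

Derivation:
Op 1: append 1 -> log_len=1
Op 2: append 1 -> log_len=2
Op 3: F1 acks idx 1 -> match: F0=0 F1=1; commitIndex=1
Op 4: F1 acks idx 1 -> match: F0=0 F1=1; commitIndex=1
Op 5: F0 acks idx 2 -> match: F0=2 F1=1; commitIndex=2
Op 6: F0 acks idx 1 -> match: F0=2 F1=1; commitIndex=2
Op 7: F0 acks idx 2 -> match: F0=2 F1=1; commitIndex=2
Op 8: F0 acks idx 1 -> match: F0=2 F1=1; commitIndex=2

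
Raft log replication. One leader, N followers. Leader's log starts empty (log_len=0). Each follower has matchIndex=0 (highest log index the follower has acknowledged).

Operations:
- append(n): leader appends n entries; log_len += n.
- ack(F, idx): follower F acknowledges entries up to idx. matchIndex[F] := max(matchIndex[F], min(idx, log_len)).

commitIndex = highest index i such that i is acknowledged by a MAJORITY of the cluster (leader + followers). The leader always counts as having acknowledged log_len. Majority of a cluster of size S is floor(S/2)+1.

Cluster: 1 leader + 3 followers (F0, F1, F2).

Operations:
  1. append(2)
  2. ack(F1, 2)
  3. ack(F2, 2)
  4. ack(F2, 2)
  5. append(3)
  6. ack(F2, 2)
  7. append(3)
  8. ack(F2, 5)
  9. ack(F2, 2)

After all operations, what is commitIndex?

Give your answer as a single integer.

Answer: 2

Derivation:
Op 1: append 2 -> log_len=2
Op 2: F1 acks idx 2 -> match: F0=0 F1=2 F2=0; commitIndex=0
Op 3: F2 acks idx 2 -> match: F0=0 F1=2 F2=2; commitIndex=2
Op 4: F2 acks idx 2 -> match: F0=0 F1=2 F2=2; commitIndex=2
Op 5: append 3 -> log_len=5
Op 6: F2 acks idx 2 -> match: F0=0 F1=2 F2=2; commitIndex=2
Op 7: append 3 -> log_len=8
Op 8: F2 acks idx 5 -> match: F0=0 F1=2 F2=5; commitIndex=2
Op 9: F2 acks idx 2 -> match: F0=0 F1=2 F2=5; commitIndex=2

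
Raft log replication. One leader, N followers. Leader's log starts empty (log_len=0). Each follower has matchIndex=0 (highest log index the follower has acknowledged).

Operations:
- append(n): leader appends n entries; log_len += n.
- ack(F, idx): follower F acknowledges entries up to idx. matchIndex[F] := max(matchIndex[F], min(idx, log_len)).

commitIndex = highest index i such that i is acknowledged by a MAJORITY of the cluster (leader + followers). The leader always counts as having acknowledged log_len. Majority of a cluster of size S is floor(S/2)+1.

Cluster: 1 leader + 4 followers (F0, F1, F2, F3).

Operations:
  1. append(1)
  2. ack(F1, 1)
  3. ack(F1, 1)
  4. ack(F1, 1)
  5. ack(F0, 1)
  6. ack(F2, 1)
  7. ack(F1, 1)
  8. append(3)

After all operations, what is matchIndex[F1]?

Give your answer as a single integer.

Answer: 1

Derivation:
Op 1: append 1 -> log_len=1
Op 2: F1 acks idx 1 -> match: F0=0 F1=1 F2=0 F3=0; commitIndex=0
Op 3: F1 acks idx 1 -> match: F0=0 F1=1 F2=0 F3=0; commitIndex=0
Op 4: F1 acks idx 1 -> match: F0=0 F1=1 F2=0 F3=0; commitIndex=0
Op 5: F0 acks idx 1 -> match: F0=1 F1=1 F2=0 F3=0; commitIndex=1
Op 6: F2 acks idx 1 -> match: F0=1 F1=1 F2=1 F3=0; commitIndex=1
Op 7: F1 acks idx 1 -> match: F0=1 F1=1 F2=1 F3=0; commitIndex=1
Op 8: append 3 -> log_len=4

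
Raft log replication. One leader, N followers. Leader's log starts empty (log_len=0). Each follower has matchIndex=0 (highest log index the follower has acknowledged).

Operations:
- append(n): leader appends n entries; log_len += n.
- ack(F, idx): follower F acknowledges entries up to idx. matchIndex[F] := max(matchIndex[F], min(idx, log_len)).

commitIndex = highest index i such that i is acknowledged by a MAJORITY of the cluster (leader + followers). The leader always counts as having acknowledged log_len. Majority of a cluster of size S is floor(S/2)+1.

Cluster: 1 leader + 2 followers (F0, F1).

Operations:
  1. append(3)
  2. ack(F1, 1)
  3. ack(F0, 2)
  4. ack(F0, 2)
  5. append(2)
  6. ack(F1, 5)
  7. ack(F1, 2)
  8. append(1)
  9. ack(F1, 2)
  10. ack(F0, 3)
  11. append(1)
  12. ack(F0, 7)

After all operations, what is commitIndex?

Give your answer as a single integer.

Op 1: append 3 -> log_len=3
Op 2: F1 acks idx 1 -> match: F0=0 F1=1; commitIndex=1
Op 3: F0 acks idx 2 -> match: F0=2 F1=1; commitIndex=2
Op 4: F0 acks idx 2 -> match: F0=2 F1=1; commitIndex=2
Op 5: append 2 -> log_len=5
Op 6: F1 acks idx 5 -> match: F0=2 F1=5; commitIndex=5
Op 7: F1 acks idx 2 -> match: F0=2 F1=5; commitIndex=5
Op 8: append 1 -> log_len=6
Op 9: F1 acks idx 2 -> match: F0=2 F1=5; commitIndex=5
Op 10: F0 acks idx 3 -> match: F0=3 F1=5; commitIndex=5
Op 11: append 1 -> log_len=7
Op 12: F0 acks idx 7 -> match: F0=7 F1=5; commitIndex=7

Answer: 7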